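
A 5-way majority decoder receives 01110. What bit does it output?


Ones: 3 out of 5
Threshold: 3

1 (3/5 voted 1)


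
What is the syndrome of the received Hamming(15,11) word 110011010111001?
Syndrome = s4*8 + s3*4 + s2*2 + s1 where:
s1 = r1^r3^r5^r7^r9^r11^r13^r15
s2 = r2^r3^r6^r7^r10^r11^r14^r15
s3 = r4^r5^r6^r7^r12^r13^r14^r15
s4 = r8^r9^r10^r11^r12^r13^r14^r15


s1=0, s2=1, s3=0, s4=1

Syndrome = 10 (error at position 10)


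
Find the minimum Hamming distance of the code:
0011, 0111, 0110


Comparing all pairs, minimum distance: 1
Can detect 0 errors, correct 0 errors

1


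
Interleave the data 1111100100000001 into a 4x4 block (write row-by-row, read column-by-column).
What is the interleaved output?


Matrix:
  1111
  1001
  0000
  0001
Read columns: 1100100010001101

1100100010001101


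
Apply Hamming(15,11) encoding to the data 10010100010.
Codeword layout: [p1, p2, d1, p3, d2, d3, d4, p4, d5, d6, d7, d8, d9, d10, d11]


Parity bits: p1=0, p2=0, p3=0, p4=0

001000100100010


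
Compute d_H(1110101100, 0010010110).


XOR: 1100111010
Count of 1s: 6

6


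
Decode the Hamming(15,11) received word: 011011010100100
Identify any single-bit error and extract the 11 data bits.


Syndrome = 13: error at position 13

Data: 11100100000 (corrected bit 13)


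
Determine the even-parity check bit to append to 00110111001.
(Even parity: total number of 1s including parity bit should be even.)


Number of 1s in data: 6
Parity bit: 0

0


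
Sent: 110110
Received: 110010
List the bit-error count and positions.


XOR: 000100

1 error(s) at position(s): 3


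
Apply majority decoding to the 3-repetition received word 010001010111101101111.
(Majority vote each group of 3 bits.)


Groups: 010, 001, 010, 111, 101, 101, 111
Majority votes: 0001111

0001111


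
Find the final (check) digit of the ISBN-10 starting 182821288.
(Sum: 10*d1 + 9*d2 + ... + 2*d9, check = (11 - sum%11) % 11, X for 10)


Weighted sum: 219
219 mod 11 = 10

Check digit: 1


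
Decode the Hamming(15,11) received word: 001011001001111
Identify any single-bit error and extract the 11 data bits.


Syndrome = 9: error at position 9

Data: 11100001111 (corrected bit 9)


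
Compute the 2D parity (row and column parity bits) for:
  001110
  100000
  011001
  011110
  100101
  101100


Row parities: 111011
Column parities: 100000

Row P: 111011, Col P: 100000, Corner: 1


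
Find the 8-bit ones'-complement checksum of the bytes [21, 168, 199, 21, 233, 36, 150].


Sum = 828 mod 256 = 60
Complement = 195

195


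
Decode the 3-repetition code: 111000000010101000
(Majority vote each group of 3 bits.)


Groups: 111, 000, 000, 010, 101, 000
Majority votes: 100010

100010


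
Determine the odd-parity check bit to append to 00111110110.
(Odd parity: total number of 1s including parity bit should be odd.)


Number of 1s in data: 7
Parity bit: 0

0


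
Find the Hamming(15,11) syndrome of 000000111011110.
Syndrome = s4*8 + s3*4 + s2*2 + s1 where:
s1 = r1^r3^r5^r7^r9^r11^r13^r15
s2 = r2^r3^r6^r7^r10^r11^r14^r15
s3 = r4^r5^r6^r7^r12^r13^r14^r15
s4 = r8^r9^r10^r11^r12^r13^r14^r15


s1=0, s2=1, s3=0, s4=0

Syndrome = 2 (error at position 2)


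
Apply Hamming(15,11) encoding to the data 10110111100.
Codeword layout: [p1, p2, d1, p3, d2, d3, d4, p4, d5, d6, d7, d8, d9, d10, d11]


Parity bits: p1=0, p2=1, p3=0, p4=0

011001100111100


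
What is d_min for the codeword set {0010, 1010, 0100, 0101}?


Comparing all pairs, minimum distance: 1
Can detect 0 errors, correct 0 errors

1


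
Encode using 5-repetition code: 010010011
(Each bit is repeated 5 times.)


Each bit -> 5 copies

000001111100000000001111100000000001111111111


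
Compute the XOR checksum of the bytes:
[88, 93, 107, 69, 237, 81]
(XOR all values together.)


XOR chain: 88 ^ 93 ^ 107 ^ 69 ^ 237 ^ 81 = 151

151


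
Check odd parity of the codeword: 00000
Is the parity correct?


Number of 1s: 0

No, parity error (0 ones)


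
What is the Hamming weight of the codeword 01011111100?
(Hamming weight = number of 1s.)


Counting 1s in 01011111100

7


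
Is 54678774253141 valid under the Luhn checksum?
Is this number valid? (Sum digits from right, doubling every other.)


Luhn sum = 63
63 mod 10 = 3

Invalid (Luhn sum mod 10 = 3)


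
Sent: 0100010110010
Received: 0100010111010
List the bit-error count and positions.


XOR: 0000000001000

1 error(s) at position(s): 9


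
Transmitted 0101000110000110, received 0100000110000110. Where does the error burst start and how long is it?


XOR: 0001000000000000

Burst at position 3, length 1


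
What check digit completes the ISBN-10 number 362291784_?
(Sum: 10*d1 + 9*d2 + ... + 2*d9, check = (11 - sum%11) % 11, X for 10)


Weighted sum: 233
233 mod 11 = 2

Check digit: 9


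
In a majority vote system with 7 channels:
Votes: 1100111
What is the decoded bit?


Ones: 5 out of 7
Threshold: 4

1 (5/7 voted 1)


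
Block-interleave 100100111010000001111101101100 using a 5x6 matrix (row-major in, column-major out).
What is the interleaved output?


Matrix:
  100100
  111010
  000001
  111101
  101100
Read columns: 110110101001011100110100000110

110110101001011100110100000110


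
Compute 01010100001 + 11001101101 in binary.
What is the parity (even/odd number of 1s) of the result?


01010100001 = 673
11001101101 = 1645
Sum = 2318 = 100100001110
1s count = 5

odd parity (5 ones in 100100001110)


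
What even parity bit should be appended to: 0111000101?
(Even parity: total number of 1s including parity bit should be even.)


Number of 1s in data: 5
Parity bit: 1

1


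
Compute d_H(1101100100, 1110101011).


XOR: 0011001111
Count of 1s: 6

6


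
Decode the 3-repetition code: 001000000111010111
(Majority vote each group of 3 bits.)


Groups: 001, 000, 000, 111, 010, 111
Majority votes: 000101

000101


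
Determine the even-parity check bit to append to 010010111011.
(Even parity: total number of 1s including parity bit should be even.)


Number of 1s in data: 7
Parity bit: 1

1


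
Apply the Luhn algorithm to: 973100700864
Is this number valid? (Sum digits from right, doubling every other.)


Luhn sum = 43
43 mod 10 = 3

Invalid (Luhn sum mod 10 = 3)


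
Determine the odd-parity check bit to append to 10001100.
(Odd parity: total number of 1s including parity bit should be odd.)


Number of 1s in data: 3
Parity bit: 0

0


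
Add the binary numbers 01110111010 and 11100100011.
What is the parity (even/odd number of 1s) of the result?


01110111010 = 954
11100100011 = 1827
Sum = 2781 = 101011011101
1s count = 8

even parity (8 ones in 101011011101)


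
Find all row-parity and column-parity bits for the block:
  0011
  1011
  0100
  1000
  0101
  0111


Row parities: 011101
Column parities: 0110

Row P: 011101, Col P: 0110, Corner: 0


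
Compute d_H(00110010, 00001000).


XOR: 00111010
Count of 1s: 4

4


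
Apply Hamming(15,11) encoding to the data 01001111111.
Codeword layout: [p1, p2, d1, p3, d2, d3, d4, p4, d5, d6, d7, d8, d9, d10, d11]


Parity bits: p1=1, p2=0, p3=1, p4=1

100110011111111


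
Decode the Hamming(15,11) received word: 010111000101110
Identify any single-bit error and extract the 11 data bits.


Syndrome = 0: no error detected

Data: 01100101110 (no errors)


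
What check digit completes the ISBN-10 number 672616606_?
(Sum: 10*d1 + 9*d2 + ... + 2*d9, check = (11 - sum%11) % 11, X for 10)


Weighted sum: 253
253 mod 11 = 0

Check digit: 0


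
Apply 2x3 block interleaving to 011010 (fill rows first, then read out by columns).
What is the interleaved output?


Matrix:
  011
  010
Read columns: 001110

001110


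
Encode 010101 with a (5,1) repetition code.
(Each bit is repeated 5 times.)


Each bit -> 5 copies

000001111100000111110000011111


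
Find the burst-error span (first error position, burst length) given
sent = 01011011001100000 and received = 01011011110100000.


XOR: 00000000111000000

Burst at position 8, length 3


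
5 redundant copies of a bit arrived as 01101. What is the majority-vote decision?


Ones: 3 out of 5
Threshold: 3

1 (3/5 voted 1)


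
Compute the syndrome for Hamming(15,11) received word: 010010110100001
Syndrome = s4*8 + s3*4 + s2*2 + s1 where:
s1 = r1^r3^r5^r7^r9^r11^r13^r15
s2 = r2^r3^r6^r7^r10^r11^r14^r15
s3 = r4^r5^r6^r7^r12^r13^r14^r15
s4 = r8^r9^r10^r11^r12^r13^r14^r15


s1=1, s2=0, s3=1, s4=1

Syndrome = 13 (error at position 13)


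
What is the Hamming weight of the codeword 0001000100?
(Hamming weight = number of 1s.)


Counting 1s in 0001000100

2


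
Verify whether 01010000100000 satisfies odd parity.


Number of 1s: 3

Yes, parity is correct (3 ones)


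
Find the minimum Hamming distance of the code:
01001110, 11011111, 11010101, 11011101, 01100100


Comparing all pairs, minimum distance: 1
Can detect 0 errors, correct 0 errors

1


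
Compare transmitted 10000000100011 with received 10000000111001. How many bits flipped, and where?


XOR: 00000000011010

3 error(s) at position(s): 9, 10, 12


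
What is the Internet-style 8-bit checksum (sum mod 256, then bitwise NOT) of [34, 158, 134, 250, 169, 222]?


Sum = 967 mod 256 = 199
Complement = 56

56


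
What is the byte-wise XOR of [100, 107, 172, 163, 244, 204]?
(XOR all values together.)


XOR chain: 100 ^ 107 ^ 172 ^ 163 ^ 244 ^ 204 = 56

56


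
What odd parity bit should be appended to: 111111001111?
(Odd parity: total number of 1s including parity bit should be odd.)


Number of 1s in data: 10
Parity bit: 1

1


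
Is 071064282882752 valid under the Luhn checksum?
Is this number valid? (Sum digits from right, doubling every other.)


Luhn sum = 60
60 mod 10 = 0

Valid (Luhn sum mod 10 = 0)


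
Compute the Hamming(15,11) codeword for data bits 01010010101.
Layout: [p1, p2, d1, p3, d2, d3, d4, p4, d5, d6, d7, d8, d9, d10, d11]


Parity bits: p1=1, p2=1, p3=0, p4=1

110010110010101


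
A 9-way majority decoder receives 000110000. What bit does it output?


Ones: 2 out of 9
Threshold: 5

0 (2/9 voted 1)


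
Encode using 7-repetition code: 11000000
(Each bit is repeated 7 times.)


Each bit -> 7 copies

11111111111111000000000000000000000000000000000000000000


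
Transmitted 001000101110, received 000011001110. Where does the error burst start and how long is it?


XOR: 001011100000

Burst at position 2, length 5


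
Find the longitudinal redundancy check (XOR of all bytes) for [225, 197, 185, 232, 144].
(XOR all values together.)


XOR chain: 225 ^ 197 ^ 185 ^ 232 ^ 144 = 229

229


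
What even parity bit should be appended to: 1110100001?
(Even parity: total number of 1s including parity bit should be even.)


Number of 1s in data: 5
Parity bit: 1

1


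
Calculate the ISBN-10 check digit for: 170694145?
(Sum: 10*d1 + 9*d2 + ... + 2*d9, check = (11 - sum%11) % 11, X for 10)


Weighted sum: 215
215 mod 11 = 6

Check digit: 5


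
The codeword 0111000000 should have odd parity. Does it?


Number of 1s: 3

Yes, parity is correct (3 ones)


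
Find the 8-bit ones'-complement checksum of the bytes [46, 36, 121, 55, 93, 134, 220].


Sum = 705 mod 256 = 193
Complement = 62

62


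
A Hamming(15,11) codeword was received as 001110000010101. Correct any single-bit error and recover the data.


Syndrome = 11: error at position 11

Data: 11000000101 (corrected bit 11)


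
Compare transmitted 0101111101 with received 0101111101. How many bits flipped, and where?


XOR: 0000000000

0 errors (received matches sent)


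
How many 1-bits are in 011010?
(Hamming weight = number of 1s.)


Counting 1s in 011010

3


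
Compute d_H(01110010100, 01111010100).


XOR: 00001000000
Count of 1s: 1

1


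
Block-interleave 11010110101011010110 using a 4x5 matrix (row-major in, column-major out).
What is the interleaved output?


Matrix:
  11010
  11010
  10110
  10110
Read columns: 11111100001111110000

11111100001111110000


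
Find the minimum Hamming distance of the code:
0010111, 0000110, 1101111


Comparing all pairs, minimum distance: 2
Can detect 1 errors, correct 0 errors

2


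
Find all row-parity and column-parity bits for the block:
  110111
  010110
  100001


Row parities: 110
Column parities: 000000

Row P: 110, Col P: 000000, Corner: 0


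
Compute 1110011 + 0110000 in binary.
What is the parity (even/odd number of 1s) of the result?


1110011 = 115
0110000 = 48
Sum = 163 = 10100011
1s count = 4

even parity (4 ones in 10100011)


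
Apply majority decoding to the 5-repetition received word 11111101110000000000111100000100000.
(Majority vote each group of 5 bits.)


Groups: 11111, 10111, 00000, 00000, 11110, 00001, 00000
Majority votes: 1100100

1100100


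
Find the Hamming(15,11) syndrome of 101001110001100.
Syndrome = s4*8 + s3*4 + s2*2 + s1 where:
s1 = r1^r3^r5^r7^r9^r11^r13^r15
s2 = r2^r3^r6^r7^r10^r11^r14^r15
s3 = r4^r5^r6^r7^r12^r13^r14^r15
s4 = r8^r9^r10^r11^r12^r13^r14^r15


s1=0, s2=1, s3=0, s4=1

Syndrome = 10 (error at position 10)


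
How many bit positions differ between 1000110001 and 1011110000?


XOR: 0011000001
Count of 1s: 3

3


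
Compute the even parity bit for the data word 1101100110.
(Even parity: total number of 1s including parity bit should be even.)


Number of 1s in data: 6
Parity bit: 0

0


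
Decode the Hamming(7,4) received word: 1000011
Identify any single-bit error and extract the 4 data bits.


Syndrome = 0: no error detected

Data: 0011 (no errors)


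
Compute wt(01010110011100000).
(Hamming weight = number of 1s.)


Counting 1s in 01010110011100000

7


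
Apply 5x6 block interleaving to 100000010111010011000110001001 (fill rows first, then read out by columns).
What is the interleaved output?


Matrix:
  100000
  010111
  010011
  000110
  001001
Read columns: 100000110000001010100111001101

100000110000001010100111001101


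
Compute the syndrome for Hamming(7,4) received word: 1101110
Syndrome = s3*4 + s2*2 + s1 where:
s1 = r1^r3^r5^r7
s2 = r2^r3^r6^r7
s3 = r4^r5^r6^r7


s1=0, s2=0, s3=1

Syndrome = 4 (error at position 4)


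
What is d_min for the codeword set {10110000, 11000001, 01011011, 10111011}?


Comparing all pairs, minimum distance: 3
Can detect 2 errors, correct 1 errors

3


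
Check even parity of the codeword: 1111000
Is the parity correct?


Number of 1s: 4

Yes, parity is correct (4 ones)


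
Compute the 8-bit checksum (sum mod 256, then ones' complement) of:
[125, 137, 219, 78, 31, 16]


Sum = 606 mod 256 = 94
Complement = 161

161


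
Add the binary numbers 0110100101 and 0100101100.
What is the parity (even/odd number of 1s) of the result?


0110100101 = 421
0100101100 = 300
Sum = 721 = 1011010001
1s count = 5

odd parity (5 ones in 1011010001)


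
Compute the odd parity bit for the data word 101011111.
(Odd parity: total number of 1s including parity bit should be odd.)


Number of 1s in data: 7
Parity bit: 0

0


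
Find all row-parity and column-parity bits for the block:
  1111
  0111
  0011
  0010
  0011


Row parities: 01010
Column parities: 1010

Row P: 01010, Col P: 1010, Corner: 0


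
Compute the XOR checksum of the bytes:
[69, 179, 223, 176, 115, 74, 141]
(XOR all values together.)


XOR chain: 69 ^ 179 ^ 223 ^ 176 ^ 115 ^ 74 ^ 141 = 45

45


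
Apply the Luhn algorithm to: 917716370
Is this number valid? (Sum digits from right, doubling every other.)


Luhn sum = 35
35 mod 10 = 5

Invalid (Luhn sum mod 10 = 5)


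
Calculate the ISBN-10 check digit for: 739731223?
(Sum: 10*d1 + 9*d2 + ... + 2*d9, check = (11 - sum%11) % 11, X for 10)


Weighted sum: 261
261 mod 11 = 8

Check digit: 3


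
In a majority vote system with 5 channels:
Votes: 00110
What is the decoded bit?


Ones: 2 out of 5
Threshold: 3

0 (2/5 voted 1)


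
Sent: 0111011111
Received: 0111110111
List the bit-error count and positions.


XOR: 0000101000

2 error(s) at position(s): 4, 6


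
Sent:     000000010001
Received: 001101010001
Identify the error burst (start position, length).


XOR: 001101000000

Burst at position 2, length 4


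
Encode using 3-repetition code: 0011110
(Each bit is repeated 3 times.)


Each bit -> 3 copies

000000111111111111000


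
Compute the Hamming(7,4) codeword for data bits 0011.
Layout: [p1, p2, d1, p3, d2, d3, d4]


Parity bits: p1=1, p2=0, p3=0

1000011


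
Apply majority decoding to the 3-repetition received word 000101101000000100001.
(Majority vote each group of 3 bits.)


Groups: 000, 101, 101, 000, 000, 100, 001
Majority votes: 0110000

0110000


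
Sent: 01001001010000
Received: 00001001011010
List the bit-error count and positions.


XOR: 01000000001010

3 error(s) at position(s): 1, 10, 12


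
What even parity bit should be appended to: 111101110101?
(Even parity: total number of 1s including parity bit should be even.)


Number of 1s in data: 9
Parity bit: 1

1


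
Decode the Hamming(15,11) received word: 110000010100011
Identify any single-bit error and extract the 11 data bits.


Syndrome = 0: no error detected

Data: 00000100011 (no errors)


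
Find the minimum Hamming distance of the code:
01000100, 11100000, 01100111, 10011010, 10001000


Comparing all pairs, minimum distance: 2
Can detect 1 errors, correct 0 errors

2


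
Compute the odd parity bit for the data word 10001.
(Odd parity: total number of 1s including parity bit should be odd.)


Number of 1s in data: 2
Parity bit: 1

1


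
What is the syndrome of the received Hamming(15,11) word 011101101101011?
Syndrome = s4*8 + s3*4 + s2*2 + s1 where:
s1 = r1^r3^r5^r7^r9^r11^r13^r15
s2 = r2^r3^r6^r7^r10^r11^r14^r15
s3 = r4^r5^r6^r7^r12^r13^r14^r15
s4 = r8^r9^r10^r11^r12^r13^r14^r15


s1=0, s2=1, s3=0, s4=1

Syndrome = 10 (error at position 10)


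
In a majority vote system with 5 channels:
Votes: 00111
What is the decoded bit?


Ones: 3 out of 5
Threshold: 3

1 (3/5 voted 1)


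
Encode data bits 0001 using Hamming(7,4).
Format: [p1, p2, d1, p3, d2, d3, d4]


Parity bits: p1=1, p2=1, p3=1

1101001


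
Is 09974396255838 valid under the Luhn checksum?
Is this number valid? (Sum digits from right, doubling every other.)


Luhn sum = 83
83 mod 10 = 3

Invalid (Luhn sum mod 10 = 3)


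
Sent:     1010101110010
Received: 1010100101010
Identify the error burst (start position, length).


XOR: 0000001011000

Burst at position 6, length 4


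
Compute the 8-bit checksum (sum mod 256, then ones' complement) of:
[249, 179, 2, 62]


Sum = 492 mod 256 = 236
Complement = 19

19


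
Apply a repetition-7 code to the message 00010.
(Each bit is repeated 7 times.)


Each bit -> 7 copies

00000000000000000000011111110000000


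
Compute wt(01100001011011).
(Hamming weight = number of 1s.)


Counting 1s in 01100001011011

7


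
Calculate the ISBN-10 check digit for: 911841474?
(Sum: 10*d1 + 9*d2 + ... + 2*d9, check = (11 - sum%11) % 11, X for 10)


Weighted sum: 237
237 mod 11 = 6

Check digit: 5


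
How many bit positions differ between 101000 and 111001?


XOR: 010001
Count of 1s: 2

2


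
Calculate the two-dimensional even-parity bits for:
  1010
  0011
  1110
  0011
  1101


Row parities: 00101
Column parities: 1001

Row P: 00101, Col P: 1001, Corner: 0


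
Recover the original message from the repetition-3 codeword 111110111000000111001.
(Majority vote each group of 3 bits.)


Groups: 111, 110, 111, 000, 000, 111, 001
Majority votes: 1110010

1110010


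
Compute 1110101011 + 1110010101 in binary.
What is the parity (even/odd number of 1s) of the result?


1110101011 = 939
1110010101 = 917
Sum = 1856 = 11101000000
1s count = 4

even parity (4 ones in 11101000000)


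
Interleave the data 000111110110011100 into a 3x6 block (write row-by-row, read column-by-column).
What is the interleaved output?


Matrix:
  000111
  110110
  011100
Read columns: 010011001111110100

010011001111110100


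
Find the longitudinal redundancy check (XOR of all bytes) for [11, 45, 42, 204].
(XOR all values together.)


XOR chain: 11 ^ 45 ^ 42 ^ 204 = 192

192


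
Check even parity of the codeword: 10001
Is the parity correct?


Number of 1s: 2

Yes, parity is correct (2 ones)


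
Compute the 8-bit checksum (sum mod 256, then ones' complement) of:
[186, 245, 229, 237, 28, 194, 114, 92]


Sum = 1325 mod 256 = 45
Complement = 210

210


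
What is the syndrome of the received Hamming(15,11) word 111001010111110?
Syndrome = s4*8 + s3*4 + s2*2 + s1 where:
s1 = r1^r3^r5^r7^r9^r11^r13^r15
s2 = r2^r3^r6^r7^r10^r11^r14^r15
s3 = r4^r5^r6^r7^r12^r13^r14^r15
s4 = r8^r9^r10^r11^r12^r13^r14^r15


s1=0, s2=0, s3=0, s4=0

Syndrome = 0 (no error)


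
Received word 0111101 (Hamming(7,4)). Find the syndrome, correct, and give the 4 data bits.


Syndrome = 7: error at position 7

Data: 1100 (corrected bit 7)


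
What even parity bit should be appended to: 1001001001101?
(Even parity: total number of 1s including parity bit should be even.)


Number of 1s in data: 6
Parity bit: 0

0


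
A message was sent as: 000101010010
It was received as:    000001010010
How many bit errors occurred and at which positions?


XOR: 000100000000

1 error(s) at position(s): 3


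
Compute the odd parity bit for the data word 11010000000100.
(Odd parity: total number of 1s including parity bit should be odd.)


Number of 1s in data: 4
Parity bit: 1

1


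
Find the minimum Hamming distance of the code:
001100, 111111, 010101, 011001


Comparing all pairs, minimum distance: 2
Can detect 1 errors, correct 0 errors

2


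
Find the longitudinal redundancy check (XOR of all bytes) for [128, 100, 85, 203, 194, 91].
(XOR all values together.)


XOR chain: 128 ^ 100 ^ 85 ^ 203 ^ 194 ^ 91 = 227

227


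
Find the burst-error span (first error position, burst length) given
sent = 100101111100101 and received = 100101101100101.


XOR: 000000010000000

Burst at position 7, length 1


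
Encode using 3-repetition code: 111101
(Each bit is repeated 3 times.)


Each bit -> 3 copies

111111111111000111


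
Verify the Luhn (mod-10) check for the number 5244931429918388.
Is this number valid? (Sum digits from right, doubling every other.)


Luhn sum = 81
81 mod 10 = 1

Invalid (Luhn sum mod 10 = 1)


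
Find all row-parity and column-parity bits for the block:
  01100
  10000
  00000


Row parities: 010
Column parities: 11100

Row P: 010, Col P: 11100, Corner: 1


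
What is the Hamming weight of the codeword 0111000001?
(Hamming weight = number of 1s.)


Counting 1s in 0111000001

4


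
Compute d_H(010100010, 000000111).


XOR: 010100101
Count of 1s: 4

4


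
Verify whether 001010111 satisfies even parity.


Number of 1s: 5

No, parity error (5 ones)


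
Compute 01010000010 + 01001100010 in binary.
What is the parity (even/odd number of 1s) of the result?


01010000010 = 642
01001100010 = 610
Sum = 1252 = 10011100100
1s count = 5

odd parity (5 ones in 10011100100)


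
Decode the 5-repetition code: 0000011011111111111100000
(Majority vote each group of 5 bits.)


Groups: 00000, 11011, 11111, 11111, 00000
Majority votes: 01110

01110


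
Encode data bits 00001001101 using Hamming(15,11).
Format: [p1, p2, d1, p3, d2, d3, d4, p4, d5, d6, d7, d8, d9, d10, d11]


Parity bits: p1=1, p2=1, p3=1, p4=0

110100001001101


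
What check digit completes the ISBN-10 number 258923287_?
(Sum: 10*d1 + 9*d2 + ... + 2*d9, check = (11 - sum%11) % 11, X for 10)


Weighted sum: 265
265 mod 11 = 1

Check digit: X


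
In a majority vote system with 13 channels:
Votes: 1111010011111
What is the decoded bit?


Ones: 10 out of 13
Threshold: 7

1 (10/13 voted 1)


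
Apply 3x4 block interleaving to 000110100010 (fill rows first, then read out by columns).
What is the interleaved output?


Matrix:
  0001
  1010
  0010
Read columns: 010000011100

010000011100


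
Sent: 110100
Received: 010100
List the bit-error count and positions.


XOR: 100000

1 error(s) at position(s): 0


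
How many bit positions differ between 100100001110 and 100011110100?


XOR: 000111111010
Count of 1s: 7

7


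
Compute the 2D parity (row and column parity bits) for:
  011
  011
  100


Row parities: 001
Column parities: 100

Row P: 001, Col P: 100, Corner: 1


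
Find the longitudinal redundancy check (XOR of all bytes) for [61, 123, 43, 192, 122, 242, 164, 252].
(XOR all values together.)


XOR chain: 61 ^ 123 ^ 43 ^ 192 ^ 122 ^ 242 ^ 164 ^ 252 = 125

125


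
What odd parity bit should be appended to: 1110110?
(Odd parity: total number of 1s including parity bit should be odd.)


Number of 1s in data: 5
Parity bit: 0

0


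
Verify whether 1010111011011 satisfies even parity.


Number of 1s: 9

No, parity error (9 ones)


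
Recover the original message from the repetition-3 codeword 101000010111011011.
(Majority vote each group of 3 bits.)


Groups: 101, 000, 010, 111, 011, 011
Majority votes: 100111

100111


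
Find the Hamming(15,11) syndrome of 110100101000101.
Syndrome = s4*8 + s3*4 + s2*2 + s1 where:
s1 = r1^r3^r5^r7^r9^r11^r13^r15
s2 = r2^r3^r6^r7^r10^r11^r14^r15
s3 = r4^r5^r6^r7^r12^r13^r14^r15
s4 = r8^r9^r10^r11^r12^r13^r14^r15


s1=1, s2=1, s3=0, s4=1

Syndrome = 11 (error at position 11)


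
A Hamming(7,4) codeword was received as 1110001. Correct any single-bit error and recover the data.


Syndrome = 7: error at position 7

Data: 1000 (corrected bit 7)


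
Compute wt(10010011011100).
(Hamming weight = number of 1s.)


Counting 1s in 10010011011100

7


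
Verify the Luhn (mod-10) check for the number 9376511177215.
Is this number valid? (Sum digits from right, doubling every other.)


Luhn sum = 56
56 mod 10 = 6

Invalid (Luhn sum mod 10 = 6)


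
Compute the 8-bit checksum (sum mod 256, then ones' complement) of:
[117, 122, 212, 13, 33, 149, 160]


Sum = 806 mod 256 = 38
Complement = 217

217


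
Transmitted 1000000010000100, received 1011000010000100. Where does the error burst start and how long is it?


XOR: 0011000000000000

Burst at position 2, length 2


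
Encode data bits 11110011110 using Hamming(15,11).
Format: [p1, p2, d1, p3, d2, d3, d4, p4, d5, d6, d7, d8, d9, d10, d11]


Parity bits: p1=1, p2=1, p3=0, p4=0

111011100011110


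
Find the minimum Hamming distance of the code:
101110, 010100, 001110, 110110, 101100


Comparing all pairs, minimum distance: 1
Can detect 0 errors, correct 0 errors

1


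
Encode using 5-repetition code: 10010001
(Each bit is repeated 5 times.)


Each bit -> 5 copies

1111100000000001111100000000000000011111


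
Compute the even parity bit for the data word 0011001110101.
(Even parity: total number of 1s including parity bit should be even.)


Number of 1s in data: 7
Parity bit: 1

1


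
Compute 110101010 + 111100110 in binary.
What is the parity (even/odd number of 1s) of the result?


110101010 = 426
111100110 = 486
Sum = 912 = 1110010000
1s count = 4

even parity (4 ones in 1110010000)


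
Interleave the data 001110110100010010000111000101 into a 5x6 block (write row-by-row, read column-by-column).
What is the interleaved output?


Matrix:
  001110
  110100
  010010
  000111
  000101
Read columns: 010000110010000110111011000011

010000110010000110111011000011


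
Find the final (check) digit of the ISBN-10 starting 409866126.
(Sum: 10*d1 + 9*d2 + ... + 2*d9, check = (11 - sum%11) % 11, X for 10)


Weighted sum: 256
256 mod 11 = 3

Check digit: 8


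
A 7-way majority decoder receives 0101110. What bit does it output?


Ones: 4 out of 7
Threshold: 4

1 (4/7 voted 1)


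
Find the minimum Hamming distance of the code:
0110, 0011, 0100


Comparing all pairs, minimum distance: 1
Can detect 0 errors, correct 0 errors

1


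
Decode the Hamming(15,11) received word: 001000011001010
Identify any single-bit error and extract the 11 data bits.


Syndrome = 0: no error detected

Data: 10001001010 (no errors)


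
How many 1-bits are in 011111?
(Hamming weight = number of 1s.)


Counting 1s in 011111

5


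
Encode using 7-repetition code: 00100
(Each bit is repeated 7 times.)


Each bit -> 7 copies

00000000000000111111100000000000000


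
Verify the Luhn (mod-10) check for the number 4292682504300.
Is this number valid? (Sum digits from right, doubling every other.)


Luhn sum = 48
48 mod 10 = 8

Invalid (Luhn sum mod 10 = 8)


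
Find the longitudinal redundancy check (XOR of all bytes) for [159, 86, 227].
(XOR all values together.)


XOR chain: 159 ^ 86 ^ 227 = 42

42


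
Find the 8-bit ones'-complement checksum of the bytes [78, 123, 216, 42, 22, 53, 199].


Sum = 733 mod 256 = 221
Complement = 34

34


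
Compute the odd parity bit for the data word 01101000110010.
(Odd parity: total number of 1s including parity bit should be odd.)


Number of 1s in data: 6
Parity bit: 1

1


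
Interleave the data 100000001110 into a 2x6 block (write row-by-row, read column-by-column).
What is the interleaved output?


Matrix:
  100000
  001110
Read columns: 100001010100

100001010100


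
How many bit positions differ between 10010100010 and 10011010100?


XOR: 00001110110
Count of 1s: 5

5


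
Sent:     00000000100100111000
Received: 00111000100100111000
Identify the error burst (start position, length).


XOR: 00111000000000000000

Burst at position 2, length 3


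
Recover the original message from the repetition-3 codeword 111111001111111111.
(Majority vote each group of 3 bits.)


Groups: 111, 111, 001, 111, 111, 111
Majority votes: 110111

110111


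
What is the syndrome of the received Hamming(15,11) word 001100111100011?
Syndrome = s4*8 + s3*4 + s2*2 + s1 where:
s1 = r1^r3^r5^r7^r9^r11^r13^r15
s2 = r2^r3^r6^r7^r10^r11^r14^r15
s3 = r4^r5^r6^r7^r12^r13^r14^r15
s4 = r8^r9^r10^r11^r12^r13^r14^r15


s1=0, s2=1, s3=0, s4=1

Syndrome = 10 (error at position 10)


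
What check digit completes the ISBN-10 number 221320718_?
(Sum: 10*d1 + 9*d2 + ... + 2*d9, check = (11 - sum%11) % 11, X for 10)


Weighted sum: 126
126 mod 11 = 5

Check digit: 6


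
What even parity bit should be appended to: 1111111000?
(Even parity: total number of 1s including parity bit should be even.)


Number of 1s in data: 7
Parity bit: 1

1


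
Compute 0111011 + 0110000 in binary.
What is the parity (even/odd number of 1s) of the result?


0111011 = 59
0110000 = 48
Sum = 107 = 1101011
1s count = 5

odd parity (5 ones in 1101011)


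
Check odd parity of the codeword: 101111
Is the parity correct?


Number of 1s: 5

Yes, parity is correct (5 ones)


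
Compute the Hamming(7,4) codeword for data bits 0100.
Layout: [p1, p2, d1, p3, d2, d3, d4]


Parity bits: p1=1, p2=0, p3=1

1001100


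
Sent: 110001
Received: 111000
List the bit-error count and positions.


XOR: 001001

2 error(s) at position(s): 2, 5


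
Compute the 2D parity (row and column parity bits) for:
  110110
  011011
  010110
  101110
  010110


Row parities: 00101
Column parities: 000011

Row P: 00101, Col P: 000011, Corner: 0


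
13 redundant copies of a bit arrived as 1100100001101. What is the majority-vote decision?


Ones: 6 out of 13
Threshold: 7

0 (6/13 voted 1)


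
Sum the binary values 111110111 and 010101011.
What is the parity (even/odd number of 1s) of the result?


111110111 = 503
010101011 = 171
Sum = 674 = 1010100010
1s count = 4

even parity (4 ones in 1010100010)


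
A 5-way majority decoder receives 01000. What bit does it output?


Ones: 1 out of 5
Threshold: 3

0 (1/5 voted 1)


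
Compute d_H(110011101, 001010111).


XOR: 111001010
Count of 1s: 5

5


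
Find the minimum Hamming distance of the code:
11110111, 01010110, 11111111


Comparing all pairs, minimum distance: 1
Can detect 0 errors, correct 0 errors

1


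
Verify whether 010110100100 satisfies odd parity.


Number of 1s: 5

Yes, parity is correct (5 ones)


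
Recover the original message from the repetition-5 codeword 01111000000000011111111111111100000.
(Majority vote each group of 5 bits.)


Groups: 01111, 00000, 00000, 11111, 11111, 11111, 00000
Majority votes: 1001110

1001110


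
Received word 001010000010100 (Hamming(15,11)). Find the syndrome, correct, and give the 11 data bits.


Syndrome = 0: no error detected

Data: 11000010100 (no errors)


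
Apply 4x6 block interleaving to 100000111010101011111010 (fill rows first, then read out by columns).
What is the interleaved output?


Matrix:
  100000
  111010
  101011
  111010
Read columns: 111101010111000001110010

111101010111000001110010


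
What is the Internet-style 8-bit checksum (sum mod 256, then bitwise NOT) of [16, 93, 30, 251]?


Sum = 390 mod 256 = 134
Complement = 121

121


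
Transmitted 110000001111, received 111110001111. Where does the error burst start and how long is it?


XOR: 001110000000

Burst at position 2, length 3


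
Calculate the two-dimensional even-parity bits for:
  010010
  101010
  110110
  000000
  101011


Row parities: 01000
Column parities: 100101

Row P: 01000, Col P: 100101, Corner: 1


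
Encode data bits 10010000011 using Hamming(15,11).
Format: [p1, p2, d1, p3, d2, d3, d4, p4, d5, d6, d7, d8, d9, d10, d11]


Parity bits: p1=1, p2=0, p3=1, p4=0

101100100000011


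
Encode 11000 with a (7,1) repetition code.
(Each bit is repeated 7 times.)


Each bit -> 7 copies

11111111111111000000000000000000000


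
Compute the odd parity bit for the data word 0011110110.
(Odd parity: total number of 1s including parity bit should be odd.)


Number of 1s in data: 6
Parity bit: 1

1


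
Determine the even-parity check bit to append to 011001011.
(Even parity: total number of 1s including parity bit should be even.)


Number of 1s in data: 5
Parity bit: 1

1


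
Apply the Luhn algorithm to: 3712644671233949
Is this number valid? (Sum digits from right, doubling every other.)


Luhn sum = 83
83 mod 10 = 3

Invalid (Luhn sum mod 10 = 3)


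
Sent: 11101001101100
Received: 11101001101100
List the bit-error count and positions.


XOR: 00000000000000

0 errors (received matches sent)


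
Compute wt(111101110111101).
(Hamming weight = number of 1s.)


Counting 1s in 111101110111101

12


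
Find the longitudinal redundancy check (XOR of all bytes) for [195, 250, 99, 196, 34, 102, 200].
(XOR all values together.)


XOR chain: 195 ^ 250 ^ 99 ^ 196 ^ 34 ^ 102 ^ 200 = 18

18


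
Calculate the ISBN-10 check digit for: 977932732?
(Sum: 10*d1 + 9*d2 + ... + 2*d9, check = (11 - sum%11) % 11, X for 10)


Weighted sum: 341
341 mod 11 = 0

Check digit: 0


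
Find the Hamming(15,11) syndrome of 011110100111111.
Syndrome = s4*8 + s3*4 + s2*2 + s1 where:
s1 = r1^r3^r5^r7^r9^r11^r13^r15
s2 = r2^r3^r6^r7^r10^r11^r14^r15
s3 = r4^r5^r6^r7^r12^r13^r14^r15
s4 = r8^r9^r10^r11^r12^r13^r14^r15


s1=0, s2=1, s3=1, s4=0

Syndrome = 6 (error at position 6)


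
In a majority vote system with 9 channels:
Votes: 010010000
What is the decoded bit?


Ones: 2 out of 9
Threshold: 5

0 (2/9 voted 1)


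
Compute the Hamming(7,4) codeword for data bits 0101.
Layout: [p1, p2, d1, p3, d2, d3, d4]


Parity bits: p1=0, p2=1, p3=0

0100101


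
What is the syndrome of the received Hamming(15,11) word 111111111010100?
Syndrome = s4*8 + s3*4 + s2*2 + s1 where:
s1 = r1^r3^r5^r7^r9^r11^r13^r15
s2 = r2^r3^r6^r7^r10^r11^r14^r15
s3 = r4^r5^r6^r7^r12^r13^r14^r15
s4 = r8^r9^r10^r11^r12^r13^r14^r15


s1=1, s2=1, s3=1, s4=0

Syndrome = 7 (error at position 7)


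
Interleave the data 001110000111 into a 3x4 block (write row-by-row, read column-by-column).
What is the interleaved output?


Matrix:
  0011
  1000
  0111
Read columns: 010001101101

010001101101


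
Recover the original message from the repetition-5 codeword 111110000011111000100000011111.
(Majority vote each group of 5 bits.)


Groups: 11111, 00000, 11111, 00010, 00000, 11111
Majority votes: 101001

101001


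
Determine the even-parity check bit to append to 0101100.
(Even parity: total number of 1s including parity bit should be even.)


Number of 1s in data: 3
Parity bit: 1

1


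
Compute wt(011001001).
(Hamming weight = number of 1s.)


Counting 1s in 011001001

4


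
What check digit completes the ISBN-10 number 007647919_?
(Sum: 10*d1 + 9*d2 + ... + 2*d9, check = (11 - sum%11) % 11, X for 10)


Weighted sum: 214
214 mod 11 = 5

Check digit: 6


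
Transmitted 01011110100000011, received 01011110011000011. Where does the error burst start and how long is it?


XOR: 00000000111000000

Burst at position 8, length 3


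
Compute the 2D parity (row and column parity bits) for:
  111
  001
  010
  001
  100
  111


Row parities: 111111
Column parities: 110

Row P: 111111, Col P: 110, Corner: 0


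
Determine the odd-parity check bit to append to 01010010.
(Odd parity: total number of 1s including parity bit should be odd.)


Number of 1s in data: 3
Parity bit: 0

0


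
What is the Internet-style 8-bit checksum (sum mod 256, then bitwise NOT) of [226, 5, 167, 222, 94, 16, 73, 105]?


Sum = 908 mod 256 = 140
Complement = 115

115


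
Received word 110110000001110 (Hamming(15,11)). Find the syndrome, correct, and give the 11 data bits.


Syndrome = 13: error at position 13

Data: 01000001010 (corrected bit 13)


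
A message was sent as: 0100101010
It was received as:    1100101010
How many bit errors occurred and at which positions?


XOR: 1000000000

1 error(s) at position(s): 0


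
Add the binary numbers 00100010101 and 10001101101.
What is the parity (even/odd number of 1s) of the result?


00100010101 = 277
10001101101 = 1133
Sum = 1410 = 10110000010
1s count = 4

even parity (4 ones in 10110000010)


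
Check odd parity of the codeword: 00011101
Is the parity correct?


Number of 1s: 4

No, parity error (4 ones)


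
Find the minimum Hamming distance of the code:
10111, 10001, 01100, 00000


Comparing all pairs, minimum distance: 2
Can detect 1 errors, correct 0 errors

2


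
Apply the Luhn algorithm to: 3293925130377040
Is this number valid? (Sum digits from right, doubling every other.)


Luhn sum = 65
65 mod 10 = 5

Invalid (Luhn sum mod 10 = 5)


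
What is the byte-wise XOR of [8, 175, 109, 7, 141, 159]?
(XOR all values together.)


XOR chain: 8 ^ 175 ^ 109 ^ 7 ^ 141 ^ 159 = 223

223


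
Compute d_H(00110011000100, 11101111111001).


XOR: 11011100111101
Count of 1s: 10

10


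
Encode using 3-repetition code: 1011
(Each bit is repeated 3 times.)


Each bit -> 3 copies

111000111111


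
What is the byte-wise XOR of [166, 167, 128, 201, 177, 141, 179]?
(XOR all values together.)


XOR chain: 166 ^ 167 ^ 128 ^ 201 ^ 177 ^ 141 ^ 179 = 199

199


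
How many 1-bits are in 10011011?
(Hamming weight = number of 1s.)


Counting 1s in 10011011

5


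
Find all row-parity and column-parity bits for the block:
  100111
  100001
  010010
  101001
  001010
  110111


Row parities: 000101
Column parities: 000000

Row P: 000101, Col P: 000000, Corner: 0
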